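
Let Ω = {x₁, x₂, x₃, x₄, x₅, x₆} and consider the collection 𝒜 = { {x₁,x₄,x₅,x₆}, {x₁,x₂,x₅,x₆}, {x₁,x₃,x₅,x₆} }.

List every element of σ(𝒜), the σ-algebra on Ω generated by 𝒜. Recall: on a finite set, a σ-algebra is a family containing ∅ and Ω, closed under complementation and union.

Initial family (5 sets): { {}, {x₁,x₂,x₅,x₆}, {x₁,x₃,x₅,x₆}, {x₁,x₄,x₅,x₆}, Ω }.
Iteration 1. New:
  {x₂,x₃}  = complement {x₁,x₄,x₅,x₆}
  {x₂,x₄}  = complement {x₁,x₃,x₅,x₆}
  {x₃,x₄}  = complement {x₁,x₂,x₅,x₆}
  {x₁,x₂,x₃,x₅,x₆}  = {x₁,x₃,x₅,x₆} ∪ {x₁,x₂,x₅,x₆}
  {x₁,x₂,x₄,x₅,x₆}  = {x₁,x₄,x₅,x₆} ∪ {x₁,x₂,x₅,x₆}
  {x₁,x₃,x₄,x₅,x₆}  = {x₁,x₃,x₅,x₆} ∪ {x₁,x₄,x₅,x₆}
  [11 total]
Iteration 2: 4 new —
  {x₂}  = complement {x₁,x₃,x₄,x₅,x₆}
  {x₃}  = complement {x₁,x₂,x₄,x₅,x₆}
  {x₄}  = complement {x₁,x₂,x₃,x₅,x₆}
  {x₂,x₃,x₄}  = {x₃,x₄} ∪ {x₂,x₃}
  [15 total]
Iteration 3 (1 new):
  {x₁,x₅,x₆}  = complement {x₂,x₃,x₄}
  [16 total]
After Iteration 4 the family is unchanged; done.

σ(𝒜) = { {}, {x₂}, {x₃}, {x₄}, {x₂,x₃}, {x₂,x₄}, {x₃,x₄}, {x₁,x₅,x₆}, {x₂,x₃,x₄}, {x₁,x₂,x₅,x₆}, {x₁,x₃,x₅,x₆}, {x₁,x₄,x₅,x₆}, {x₁,x₂,x₃,x₅,x₆}, {x₁,x₂,x₄,x₅,x₆}, {x₁,x₃,x₄,x₅,x₆}, Ω }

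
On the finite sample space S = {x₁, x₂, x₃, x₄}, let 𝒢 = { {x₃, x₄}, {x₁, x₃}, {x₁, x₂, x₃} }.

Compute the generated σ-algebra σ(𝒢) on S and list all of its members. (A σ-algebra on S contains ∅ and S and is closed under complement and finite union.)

Seed the family with 𝒢 together with ∅ and S: { {}, {x₁, x₃}, {x₃, x₄}, {x₁, x₂, x₃}, S }.
Iteration 1 adds 4:
  {x₄}  = {x₁, x₂, x₃}ᶜ
  {x₁, x₂}  = {x₃, x₄}ᶜ
  {x₂, x₄}  = {x₁, x₃}ᶜ
  {x₁, x₃, x₄}  = {x₃, x₄} ∪ {x₁, x₃}
  |family| = 9
Iteration 2. New:
  {x₂}  = {x₁, x₃, x₄}ᶜ
  {x₁, x₂, x₄}  = {x₁, x₂} ∪ {x₄}
  {x₂, x₃, x₄}  = {x₃, x₄} ∪ {x₂, x₄}
  |family| = 12
Iteration 3 (2 new):
  {x₁}  = {x₂, x₃, x₄}ᶜ
  {x₃}  = {x₁, x₂, x₄}ᶜ
  |family| = 14
Iteration 4 (2 new):
  {x₁, x₄}  = {x₄} ∪ {x₁}
  {x₂, x₃}  = {x₃} ∪ {x₂}
  |family| = 16
Iteration 5: closed — nothing new.

|σ(𝒢)| = 16.  σ(𝒢) = { {}, {x₁}, {x₂}, {x₃}, {x₄}, {x₁, x₂}, {x₁, x₃}, {x₁, x₄}, {x₂, x₃}, {x₂, x₄}, {x₃, x₄}, {x₁, x₂, x₃}, {x₁, x₂, x₄}, {x₁, x₃, x₄}, {x₂, x₃, x₄}, S }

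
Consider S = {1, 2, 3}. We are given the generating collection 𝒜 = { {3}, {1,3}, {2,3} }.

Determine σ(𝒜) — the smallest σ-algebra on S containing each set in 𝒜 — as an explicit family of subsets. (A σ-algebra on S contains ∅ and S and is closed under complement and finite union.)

Answer: σ(𝒜) = { {}, {1}, {2}, {3}, {1,2}, {1,3}, {2,3}, S }

Trace:
Initial family (5 sets): { {}, {3}, {1,3}, {2,3}, S }.
Iteration 1: 3 new —
  {1}  = complement {2,3}
  {2}  = complement {1,3}
  {1,2}  = complement {3}
Iteration 2: already closed under ᶜ and ∪.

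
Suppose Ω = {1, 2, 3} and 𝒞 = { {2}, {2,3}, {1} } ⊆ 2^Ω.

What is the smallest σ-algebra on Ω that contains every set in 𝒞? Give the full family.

σ(𝒞) (8 sets): { {}, {1}, {2}, {3}, {1,2}, {1,3}, {2,3}, Ω }

Derivation:
Seed the family with 𝒞 together with ∅ and Ω: { {}, {1}, {2}, {2,3}, Ω }.
Round 1 adds 2:
  {1,2}  = {2} ∪ {1}
  {1,3}  = complement {2}
  — 7 sets.
Round 2 (1 new):
  {3}  = complement {1,2}
  — 8 sets.
Round 3 adds nothing — fixpoint reached.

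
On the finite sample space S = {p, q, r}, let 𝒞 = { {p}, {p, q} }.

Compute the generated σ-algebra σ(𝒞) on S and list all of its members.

Begin from { {}, {p}, {p, q}, S } (that is, 𝒞 plus ∅ and S).
Pass 1 adds 2:
  {r}  = complement {p, q}
  {q, r}  = complement {p}
  |family| = 6
Pass 2 (1 new):
  {p, r}  = {r} ∪ {p}
  |family| = 7
Pass 3: +1 →
  {q}  = complement {p, r}
  |family| = 8
After Pass 4 the family is unchanged; done.

σ(𝒞) = { {}, {p}, {q}, {r}, {p, q}, {p, r}, {q, r}, S }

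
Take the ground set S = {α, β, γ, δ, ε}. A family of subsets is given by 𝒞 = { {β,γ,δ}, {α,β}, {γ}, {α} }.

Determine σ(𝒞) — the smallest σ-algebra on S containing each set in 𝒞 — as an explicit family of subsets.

Seed the family with 𝒞 together with ∅ and S: { {}, {α}, {γ}, {α,β}, {β,γ,δ}, S }.
Pass 1: 7 new —
  {α,γ}  = {γ} ∪ {α}
  {α,ε}  = complement {β,γ,δ}
  {α,β,γ}  = {γ} ∪ {α,β}
  {γ,δ,ε}  = complement {α,β}
  {α,β,γ,δ}  = {β,γ,δ} ∪ {α,β}
  {α,β,δ,ε}  = complement {γ}
  {β,γ,δ,ε}  = complement {α}
  — 13 sets.
Pass 2 adds 7:
  {ε}  = complement {α,β,γ,δ}
  {δ,ε}  = complement {α,β,γ}
  {α,β,ε}  = {α,β} ∪ {α,ε}
  {α,γ,ε}  = {γ} ∪ {α,ε}
  {β,δ,ε}  = complement {α,γ}
  {α,β,γ,ε}  = {α,β,γ} ∪ {α,ε}
  {α,γ,δ,ε}  = {γ,δ,ε} ∪ {α,γ}
  — 20 sets.
Pass 3: +6 →
  {β}  = complement {α,γ,δ,ε}
  {δ}  = complement {α,β,γ,ε}
  {β,δ}  = complement {α,γ,ε}
  {γ,δ}  = complement {α,β,ε}
  {γ,ε}  = {ε} ∪ {γ}
  {α,δ,ε}  = {δ,ε} ∪ {α,ε}
  — 26 sets.
Pass 4 adds 6:
  {α,δ}  = {δ} ∪ {α}
  {β,γ}  = complement {α,δ,ε}
  {β,ε}  = {β} ∪ {ε}
  {α,β,δ}  = complement {γ,ε}
  {α,γ,δ}  = {γ,δ} ∪ {α,γ}
  {β,γ,ε}  = {β} ∪ {γ,ε}
  — 32 sets.
Pass 5: closed — nothing new.

|σ(𝒞)| = 32.  σ(𝒞) = { {}, {α}, {β}, {γ}, {δ}, {ε}, {α,β}, {α,γ}, {α,δ}, {α,ε}, {β,γ}, {β,δ}, {β,ε}, {γ,δ}, {γ,ε}, {δ,ε}, {α,β,γ}, {α,β,δ}, {α,β,ε}, {α,γ,δ}, {α,γ,ε}, {α,δ,ε}, {β,γ,δ}, {β,γ,ε}, {β,δ,ε}, {γ,δ,ε}, {α,β,γ,δ}, {α,β,γ,ε}, {α,β,δ,ε}, {α,γ,δ,ε}, {β,γ,δ,ε}, S }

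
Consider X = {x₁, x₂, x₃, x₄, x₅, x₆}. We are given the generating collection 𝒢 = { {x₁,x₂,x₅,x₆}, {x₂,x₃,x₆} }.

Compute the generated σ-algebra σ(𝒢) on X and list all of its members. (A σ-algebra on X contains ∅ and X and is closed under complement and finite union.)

Initial family (4 sets): { ∅, {x₂,x₃,x₆}, {x₁,x₂,x₅,x₆}, X }.
Step 1 (3 new):
  {x₃,x₄}  = ᶜ of {x₁,x₂,x₅,x₆}
  {x₁,x₄,x₅}  = ᶜ of {x₂,x₃,x₆}
  {x₁,x₂,x₃,x₅,x₆}  = {x₂,x₃,x₆} ∪ {x₁,x₂,x₅,x₆}
Step 2. New:
  {x₄}  = ᶜ of {x₁,x₂,x₃,x₅,x₆}
  {x₁,x₃,x₄,x₅}  = {x₁,x₄,x₅} ∪ {x₃,x₄}
  {x₂,x₃,x₄,x₆}  = {x₃,x₄} ∪ {x₂,x₃,x₆}
  {x₁,x₂,x₄,x₅,x₆}  = {x₁,x₄,x₅} ∪ {x₁,x₂,x₅,x₆}
Step 3: +3 →
  {x₃}  = ᶜ of {x₁,x₂,x₄,x₅,x₆}
  {x₁,x₅}  = ᶜ of {x₂,x₃,x₄,x₆}
  {x₂,x₆}  = ᶜ of {x₁,x₃,x₄,x₅}
Step 4. New:
  {x₁,x₃,x₅}  = {x₃} ∪ {x₁,x₅}
  {x₂,x₄,x₆}  = {x₄} ∪ {x₂,x₆}
Step 5: closed — nothing new.

Hence σ(𝒢) has 16 members: { ∅, {x₃}, {x₄}, {x₁,x₅}, {x₂,x₆}, {x₃,x₄}, {x₁,x₃,x₅}, {x₁,x₄,x₅}, {x₂,x₃,x₆}, {x₂,x₄,x₆}, {x₁,x₂,x₅,x₆}, {x₁,x₃,x₄,x₅}, {x₂,x₃,x₄,x₆}, {x₁,x₂,x₃,x₅,x₆}, {x₁,x₂,x₄,x₅,x₆}, X }.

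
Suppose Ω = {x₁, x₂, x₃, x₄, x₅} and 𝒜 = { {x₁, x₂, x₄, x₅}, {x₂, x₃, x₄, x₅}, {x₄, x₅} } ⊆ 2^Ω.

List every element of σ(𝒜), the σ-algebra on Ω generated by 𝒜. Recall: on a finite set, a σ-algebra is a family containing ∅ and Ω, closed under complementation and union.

|σ(𝒜)| = 16.  σ(𝒜) = { ∅, {x₁}, {x₂}, {x₃}, {x₁, x₂}, {x₁, x₃}, {x₂, x₃}, {x₄, x₅}, {x₁, x₂, x₃}, {x₁, x₄, x₅}, {x₂, x₄, x₅}, {x₃, x₄, x₅}, {x₁, x₂, x₄, x₅}, {x₁, x₃, x₄, x₅}, {x₂, x₃, x₄, x₅}, Ω }

Working:
Initial family (5 sets): { ∅, {x₄, x₅}, {x₁, x₂, x₄, x₅}, {x₂, x₃, x₄, x₅}, Ω }.
Round 1 adds 3:
  {x₁}  = {x₂, x₃, x₄, x₅}ᶜ
  {x₃}  = {x₁, x₂, x₄, x₅}ᶜ
  {x₁, x₂, x₃}  = {x₄, x₅}ᶜ
  [8 total]
Round 2: +3 →
  {x₁, x₃}  = {x₃} ∪ {x₁}
  {x₁, x₄, x₅}  = {x₄, x₅} ∪ {x₁}
  {x₃, x₄, x₅}  = {x₄, x₅} ∪ {x₃}
  [11 total]
Round 3 adds 4:
  {x₁, x₂}  = {x₃, x₄, x₅}ᶜ
  {x₂, x₃}  = {x₁, x₄, x₅}ᶜ
  {x₂, x₄, x₅}  = {x₁, x₃}ᶜ
  {x₁, x₃, x₄, x₅}  = {x₄, x₅} ∪ {x₁, x₃}
  [15 total]
Round 4 (1 new):
  {x₂}  = {x₁, x₃, x₄, x₅}ᶜ
  [16 total]
Round 5 adds nothing — fixpoint reached.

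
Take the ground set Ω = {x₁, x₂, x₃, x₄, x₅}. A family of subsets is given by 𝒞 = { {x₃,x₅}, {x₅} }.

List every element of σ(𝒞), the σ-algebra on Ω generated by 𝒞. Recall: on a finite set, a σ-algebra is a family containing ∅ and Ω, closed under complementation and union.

Take S₀ = 𝒞 ∪ {∅, Ω} = { {}, {x₅}, {x₃,x₅}, Ω }.
Step 1: 2 new —
  {x₁,x₂,x₄}  = {x₃,x₅}ᶜ
  {x₁,x₂,x₃,x₄}  = {x₅}ᶜ
  |family| = 6
Step 2 adds 1:
  {x₁,x₂,x₄,x₅}  = {x₁,x₂,x₄} ∪ {x₅}
  |family| = 7
Step 3. New:
  {x₃}  = {x₁,x₂,x₄,x₅}ᶜ
  |family| = 8
Step 4: already closed under ᶜ and ∪.

σ(𝒞) = { {}, {x₃}, {x₅}, {x₃,x₅}, {x₁,x₂,x₄}, {x₁,x₂,x₃,x₄}, {x₁,x₂,x₄,x₅}, Ω }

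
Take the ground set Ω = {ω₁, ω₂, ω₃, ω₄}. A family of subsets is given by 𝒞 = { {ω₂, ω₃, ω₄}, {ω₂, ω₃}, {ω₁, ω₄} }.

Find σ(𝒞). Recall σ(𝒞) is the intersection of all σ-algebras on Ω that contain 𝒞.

Start: 𝒞 ∪ {∅, Ω} = { {}, {ω₁, ω₄}, {ω₂, ω₃}, {ω₂, ω₃, ω₄}, Ω }.
Pass 1. New:
  {ω₁}  = complement {ω₂, ω₃, ω₄}
  — 6 sets.
Pass 2 (1 new):
  {ω₁, ω₂, ω₃}  = {ω₂, ω₃} ∪ {ω₁}
  — 7 sets.
Pass 3 (1 new):
  {ω₄}  = complement {ω₁, ω₂, ω₃}
  — 8 sets.
Pass 4: stable.

Therefore σ(𝒞) = { {}, {ω₁}, {ω₄}, {ω₁, ω₄}, {ω₂, ω₃}, {ω₁, ω₂, ω₃}, {ω₂, ω₃, ω₄}, Ω } (|σ(𝒞)| = 8).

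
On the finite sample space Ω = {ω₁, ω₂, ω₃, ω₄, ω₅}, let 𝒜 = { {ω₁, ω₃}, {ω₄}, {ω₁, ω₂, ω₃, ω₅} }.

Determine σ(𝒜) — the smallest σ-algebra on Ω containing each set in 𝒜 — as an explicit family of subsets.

Answer: σ(𝒜) = { ∅, {ω₄}, {ω₁, ω₃}, {ω₂, ω₅}, {ω₁, ω₃, ω₄}, {ω₂, ω₄, ω₅}, {ω₁, ω₂, ω₃, ω₅}, Ω }

Check:
Initial family (5 sets): { ∅, {ω₄}, {ω₁, ω₃}, {ω₁, ω₂, ω₃, ω₅}, Ω }.
Round 1. New:
  {ω₁, ω₃, ω₄}  = {ω₁, ω₃} ∪ {ω₄}
  {ω₂, ω₄, ω₅}  = complement {ω₁, ω₃}
  (now 7)
Round 2 adds 1:
  {ω₂, ω₅}  = complement {ω₁, ω₃, ω₄}
  (now 8)
Round 3: no new sets; the family is a σ-algebra.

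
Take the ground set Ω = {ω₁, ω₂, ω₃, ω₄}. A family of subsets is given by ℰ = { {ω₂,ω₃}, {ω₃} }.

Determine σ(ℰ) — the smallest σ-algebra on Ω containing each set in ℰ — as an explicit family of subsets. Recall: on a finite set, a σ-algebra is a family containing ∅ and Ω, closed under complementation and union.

Take S₀ = ℰ ∪ {∅, Ω} = { {}, {ω₃}, {ω₂,ω₃}, Ω }.
Iteration 1. New:
  {ω₁,ω₄}  = {ω₂,ω₃}ᶜ
  {ω₁,ω₂,ω₄}  = {ω₃}ᶜ
  [6 total]
Iteration 2 (1 new):
  {ω₁,ω₃,ω₄}  = {ω₃} ∪ {ω₁,ω₄}
  [7 total]
Iteration 3: 1 new —
  {ω₂}  = {ω₁,ω₃,ω₄}ᶜ
  [8 total]
Iteration 4: stable.

σ(ℰ) = { {}, {ω₂}, {ω₃}, {ω₁,ω₄}, {ω₂,ω₃}, {ω₁,ω₂,ω₄}, {ω₁,ω₃,ω₄}, Ω }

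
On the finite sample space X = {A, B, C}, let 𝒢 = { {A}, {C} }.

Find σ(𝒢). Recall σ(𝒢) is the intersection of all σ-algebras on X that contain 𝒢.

|σ(𝒢)| = 8.  σ(𝒢) = { {}, {A}, {B}, {C}, {A, B}, {A, C}, {B, C}, X }

Check:
Seed the family with 𝒢 together with ∅ and X: { {}, {A}, {C}, X }.
Round 1: +3 →
  {A, B}  = ᶜ of {C}
  {A, C}  = {C} ∪ {A}
  {B, C}  = ᶜ of {A}
  (now 7)
Round 2 adds 1:
  {B}  = ᶜ of {A, C}
  (now 8)
Round 3: no new sets; the family is a σ-algebra.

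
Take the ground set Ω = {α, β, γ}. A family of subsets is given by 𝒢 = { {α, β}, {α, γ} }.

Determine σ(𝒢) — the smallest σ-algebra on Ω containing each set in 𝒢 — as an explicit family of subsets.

Initial family (4 sets): { {}, {α, β}, {α, γ}, Ω }.
Round 1: +2 →
  {β}  = {α, γ}ᶜ
  {γ}  = {α, β}ᶜ
  — 6 sets.
Round 2 (1 new):
  {β, γ}  = {γ} ∪ {β}
  — 7 sets.
Round 3 (1 new):
  {α}  = {β, γ}ᶜ
  — 8 sets.
After Round 4 the family is unchanged; done.

Therefore σ(𝒢) = { {}, {α}, {β}, {γ}, {α, β}, {α, γ}, {β, γ}, Ω } (|σ(𝒢)| = 8).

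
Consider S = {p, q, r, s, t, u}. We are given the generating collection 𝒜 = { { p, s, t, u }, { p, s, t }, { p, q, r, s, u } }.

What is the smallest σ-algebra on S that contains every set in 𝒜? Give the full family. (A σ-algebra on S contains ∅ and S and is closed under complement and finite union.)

σ(𝒜) = { {}, { t }, { u }, { p, s }, { q, r }, { t, u }, { p, s, t }, { p, s, u }, { q, r, t }, { q, r, u }, { p, q, r, s }, { p, s, t, u }, { q, r, t, u }, { p, q, r, s, t }, { p, q, r, s, u }, S }

Working:
Initial family (5 sets): { {}, { p, s, t }, { p, s, t, u }, { p, q, r, s, u }, S }.
Iteration 1: +3 →
  { t }  = complement { p, q, r, s, u }
  { q, r }  = complement { p, s, t, u }
  { q, r, u }  = complement { p, s, t }
  (now 8)
Iteration 2. New:
  { q, r, t }  = { q, r } ∪ { t }
  { q, r, t, u }  = { q, r, u } ∪ { t }
  { p, q, r, s, t }  = { p, s, t } ∪ { q, r }
  (now 11)
Iteration 3. New:
  { u }  = complement { p, q, r, s, t }
  { p, s }  = complement { q, r, t, u }
  { p, s, u }  = complement { q, r, t }
  (now 14)
Iteration 4 (2 new):
  { t, u }  = { t } ∪ { u }
  { p, q, r, s }  = { q, r } ∪ { p, s }
  (now 16)
Iteration 5: closed — nothing new.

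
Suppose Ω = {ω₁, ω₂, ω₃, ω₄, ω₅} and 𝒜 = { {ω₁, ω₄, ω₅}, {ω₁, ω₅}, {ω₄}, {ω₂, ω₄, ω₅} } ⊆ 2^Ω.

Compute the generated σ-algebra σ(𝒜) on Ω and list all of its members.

Initial family (6 sets): { {}, {ω₄}, {ω₁, ω₅}, {ω₁, ω₄, ω₅}, {ω₂, ω₄, ω₅}, Ω }.
Pass 1 (5 new):
  {ω₁, ω₃}  = ᶜ of {ω₂, ω₄, ω₅}
  {ω₂, ω₃}  = ᶜ of {ω₁, ω₄, ω₅}
  {ω₂, ω₃, ω₄}  = ᶜ of {ω₁, ω₅}
  {ω₁, ω₂, ω₃, ω₅}  = ᶜ of {ω₄}
  {ω₁, ω₂, ω₄, ω₅}  = {ω₁, ω₄, ω₅} ∪ {ω₂, ω₄, ω₅}
  — 11 sets.
Pass 2. New:
  {ω₃}  = ᶜ of {ω₁, ω₂, ω₄, ω₅}
  {ω₁, ω₂, ω₃}  = {ω₂, ω₃} ∪ {ω₁, ω₃}
  {ω₁, ω₃, ω₄}  = {ω₁, ω₃} ∪ {ω₄}
  {ω₁, ω₃, ω₅}  = {ω₁, ω₃} ∪ {ω₁, ω₅}
  {ω₁, ω₂, ω₃, ω₄}  = {ω₂, ω₃, ω₄} ∪ {ω₁, ω₃}
  {ω₁, ω₃, ω₄, ω₅}  = {ω₁, ω₄, ω₅} ∪ {ω₁, ω₃}
  {ω₂, ω₃, ω₄, ω₅}  = {ω₂, ω₃, ω₄} ∪ {ω₂, ω₄, ω₅}
  — 18 sets.
Pass 3: +7 →
  {ω₁}  = ᶜ of {ω₂, ω₃, ω₄, ω₅}
  {ω₂}  = ᶜ of {ω₁, ω₃, ω₄, ω₅}
  {ω₅}  = ᶜ of {ω₁, ω₂, ω₃, ω₄}
  {ω₂, ω₄}  = ᶜ of {ω₁, ω₃, ω₅}
  {ω₂, ω₅}  = ᶜ of {ω₁, ω₃, ω₄}
  {ω₃, ω₄}  = {ω₃} ∪ {ω₄}
  {ω₄, ω₅}  = ᶜ of {ω₁, ω₂, ω₃}
  — 25 sets.
Pass 4: +7 →
  {ω₁, ω₂}  = {ω₂} ∪ {ω₁}
  {ω₁, ω₄}  = {ω₄} ∪ {ω₁}
  {ω₃, ω₅}  = {ω₅} ∪ {ω₃}
  {ω₁, ω₂, ω₄}  = {ω₂, ω₄} ∪ {ω₁}
  {ω₁, ω₂, ω₅}  = ᶜ of {ω₃, ω₄}
  {ω₂, ω₃, ω₅}  = {ω₂, ω₅} ∪ {ω₃}
  {ω₃, ω₄, ω₅}  = {ω₃, ω₄} ∪ {ω₅}
  — 32 sets.
Pass 5: stable.

|σ(𝒜)| = 32.  σ(𝒜) = { {}, {ω₁}, {ω₂}, {ω₃}, {ω₄}, {ω₅}, {ω₁, ω₂}, {ω₁, ω₃}, {ω₁, ω₄}, {ω₁, ω₅}, {ω₂, ω₃}, {ω₂, ω₄}, {ω₂, ω₅}, {ω₃, ω₄}, {ω₃, ω₅}, {ω₄, ω₅}, {ω₁, ω₂, ω₃}, {ω₁, ω₂, ω₄}, {ω₁, ω₂, ω₅}, {ω₁, ω₃, ω₄}, {ω₁, ω₃, ω₅}, {ω₁, ω₄, ω₅}, {ω₂, ω₃, ω₄}, {ω₂, ω₃, ω₅}, {ω₂, ω₄, ω₅}, {ω₃, ω₄, ω₅}, {ω₁, ω₂, ω₃, ω₄}, {ω₁, ω₂, ω₃, ω₅}, {ω₁, ω₂, ω₄, ω₅}, {ω₁, ω₃, ω₄, ω₅}, {ω₂, ω₃, ω₄, ω₅}, Ω }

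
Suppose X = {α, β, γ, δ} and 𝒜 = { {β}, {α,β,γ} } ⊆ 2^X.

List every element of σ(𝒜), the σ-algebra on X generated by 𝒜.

Initial family (4 sets): { ∅, {β}, {α,β,γ}, X }.
Step 1: 2 new —
  {δ}  = ᶜ of {α,β,γ}
  {α,γ,δ}  = ᶜ of {β}
Step 2 adds 1:
  {β,δ}  = {δ} ∪ {β}
Step 3 adds 1:
  {α,γ}  = ᶜ of {β,δ}
Step 4: closed — nothing new.

Hence σ(𝒜) has 8 members: { ∅, {β}, {δ}, {α,γ}, {β,δ}, {α,β,γ}, {α,γ,δ}, X }.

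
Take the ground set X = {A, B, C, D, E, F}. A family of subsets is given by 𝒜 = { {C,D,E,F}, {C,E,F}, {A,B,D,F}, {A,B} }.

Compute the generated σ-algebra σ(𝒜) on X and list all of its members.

Begin from { {}, {A,B}, {C,E,F}, {A,B,D,F}, {C,D,E,F}, X } (that is, 𝒜 plus ∅ and X).
Iteration 1 adds 3:
  {C,E}  = X∖{A,B,D,F}
  {A,B,D}  = X∖{C,E,F}
  {A,B,C,E,F}  = {A,B} ∪ {C,E,F}
  |family| = 9
Iteration 2. New:
  {D}  = X∖{A,B,C,E,F}
  {A,B,C,E}  = {A,B} ∪ {C,E}
  {A,B,C,D,E}  = {A,B,D} ∪ {C,E}
  |family| = 12
Iteration 3 (3 new):
  {F}  = X∖{A,B,C,D,E}
  {D,F}  = X∖{A,B,C,E}
  {C,D,E}  = {D} ∪ {C,E}
  |family| = 15
Iteration 4: +1 →
  {A,B,F}  = X∖{C,D,E}
  |family| = 16
Iteration 5: closed — nothing new.

Hence σ(𝒜) has 16 members: { {}, {D}, {F}, {A,B}, {C,E}, {D,F}, {A,B,D}, {A,B,F}, {C,D,E}, {C,E,F}, {A,B,C,E}, {A,B,D,F}, {C,D,E,F}, {A,B,C,D,E}, {A,B,C,E,F}, X }.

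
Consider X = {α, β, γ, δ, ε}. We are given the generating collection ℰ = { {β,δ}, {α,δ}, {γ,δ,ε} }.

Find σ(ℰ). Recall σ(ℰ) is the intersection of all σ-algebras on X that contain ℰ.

σ(ℰ) = { {}, {α}, {β}, {δ}, {α,β}, {α,δ}, {β,δ}, {γ,ε}, {α,β,δ}, {α,γ,ε}, {β,γ,ε}, {γ,δ,ε}, {α,β,γ,ε}, {α,γ,δ,ε}, {β,γ,δ,ε}, X }

Trace:
Initial family (5 sets): { {}, {α,δ}, {β,δ}, {γ,δ,ε}, X }.
Pass 1: +6 →
  {α,β}  = X∖{γ,δ,ε}
  {α,β,δ}  = {α,δ} ∪ {β,δ}
  {α,γ,ε}  = X∖{β,δ}
  {β,γ,ε}  = X∖{α,δ}
  {α,γ,δ,ε}  = {γ,δ,ε} ∪ {α,δ}
  {β,γ,δ,ε}  = {γ,δ,ε} ∪ {β,δ}
  |family| = 11
Pass 2 (4 new):
  {α}  = X∖{β,γ,δ,ε}
  {β}  = X∖{α,γ,δ,ε}
  {γ,ε}  = X∖{α,β,δ}
  {α,β,γ,ε}  = {α,β} ∪ {α,γ,ε}
  |family| = 15
Pass 3: +1 →
  {δ}  = X∖{α,β,γ,ε}
  |family| = 16
After Pass 4 the family is unchanged; done.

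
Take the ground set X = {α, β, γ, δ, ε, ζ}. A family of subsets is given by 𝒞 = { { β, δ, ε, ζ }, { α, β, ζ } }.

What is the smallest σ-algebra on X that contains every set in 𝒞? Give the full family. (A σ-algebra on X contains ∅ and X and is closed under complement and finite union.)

Initial family (4 sets): { ∅, { α, β, ζ }, { β, δ, ε, ζ }, X }.
Pass 1: 3 new —
  { α, γ }  = ᶜ of { β, δ, ε, ζ }
  { γ, δ, ε }  = ᶜ of { α, β, ζ }
  { α, β, δ, ε, ζ }  = { β, δ, ε, ζ } ∪ { α, β, ζ }
  (now 7)
Pass 2: 4 new —
  { γ }  = ᶜ of { α, β, δ, ε, ζ }
  { α, β, γ, ζ }  = { α, γ } ∪ { α, β, ζ }
  { α, γ, δ, ε }  = { γ, δ, ε } ∪ { α, γ }
  { β, γ, δ, ε, ζ }  = { γ, δ, ε } ∪ { β, δ, ε, ζ }
  (now 11)
Pass 3. New:
  { α }  = ᶜ of { β, γ, δ, ε, ζ }
  { β, ζ }  = ᶜ of { α, γ, δ, ε }
  { δ, ε }  = ᶜ of { α, β, γ, ζ }
  (now 14)
Pass 4: 2 new —
  { α, δ, ε }  = { δ, ε } ∪ { α }
  { β, γ, ζ }  = { γ } ∪ { β, ζ }
  (now 16)
Pass 5 adds nothing — fixpoint reached.

Therefore σ(𝒞) = { ∅, { α }, { γ }, { α, γ }, { β, ζ }, { δ, ε }, { α, β, ζ }, { α, δ, ε }, { β, γ, ζ }, { γ, δ, ε }, { α, β, γ, ζ }, { α, γ, δ, ε }, { β, δ, ε, ζ }, { α, β, δ, ε, ζ }, { β, γ, δ, ε, ζ }, X } (|σ(𝒞)| = 16).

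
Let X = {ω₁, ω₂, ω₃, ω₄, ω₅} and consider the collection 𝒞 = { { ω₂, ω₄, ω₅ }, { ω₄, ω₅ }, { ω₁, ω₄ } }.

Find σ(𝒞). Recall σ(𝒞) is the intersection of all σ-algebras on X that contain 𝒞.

Seed the family with 𝒞 together with ∅ and X: { ∅, { ω₁, ω₄ }, { ω₄, ω₅ }, { ω₂, ω₄, ω₅ }, X }.
Round 1: 5 new —
  { ω₁, ω₃ }  = X∖{ ω₂, ω₄, ω₅ }
  { ω₁, ω₂, ω₃ }  = X∖{ ω₄, ω₅ }
  { ω₁, ω₄, ω₅ }  = { ω₄, ω₅ } ∪ { ω₁, ω₄ }
  { ω₂, ω₃, ω₅ }  = X∖{ ω₁, ω₄ }
  { ω₁, ω₂, ω₄, ω₅ }  = { ω₁, ω₄ } ∪ { ω₂, ω₄, ω₅ }
  |family| = 10
Round 2 adds 7:
  { ω₃ }  = X∖{ ω₁, ω₂, ω₄, ω₅ }
  { ω₂, ω₃ }  = X∖{ ω₁, ω₄, ω₅ }
  { ω₁, ω₃, ω₄ }  = { ω₁, ω₄ } ∪ { ω₁, ω₃ }
  { ω₁, ω₂, ω₃, ω₄ }  = { ω₁, ω₂, ω₃ } ∪ { ω₁, ω₄ }
  { ω₁, ω₂, ω₃, ω₅ }  = { ω₁, ω₂, ω₃ } ∪ { ω₂, ω₃, ω₅ }
  { ω₁, ω₃, ω₄, ω₅ }  = { ω₁, ω₄, ω₅ } ∪ { ω₁, ω₃ }
  { ω₂, ω₃, ω₄, ω₅ }  = { ω₄, ω₅ } ∪ { ω₂, ω₃, ω₅ }
  |family| = 17
Round 3 (6 new):
  { ω₁ }  = X∖{ ω₂, ω₃, ω₄, ω₅ }
  { ω₂ }  = X∖{ ω₁, ω₃, ω₄, ω₅ }
  { ω₄ }  = X∖{ ω₁, ω₂, ω₃, ω₅ }
  { ω₅ }  = X∖{ ω₁, ω₂, ω₃, ω₄ }
  { ω₂, ω₅ }  = X∖{ ω₁, ω₃, ω₄ }
  { ω₃, ω₄, ω₅ }  = { ω₄, ω₅ } ∪ { ω₃ }
  |family| = 23
Round 4 (9 new):
  { ω₁, ω₂ }  = X∖{ ω₃, ω₄, ω₅ }
  { ω₁, ω₅ }  = { ω₅ } ∪ { ω₁ }
  { ω₂, ω₄ }  = { ω₂ } ∪ { ω₄ }
  { ω₃, ω₄ }  = { ω₃ } ∪ { ω₄ }
  { ω₃, ω₅ }  = { ω₅ } ∪ { ω₃ }
  { ω₁, ω₂, ω₄ }  = { ω₂ } ∪ { ω₁, ω₄ }
  { ω₁, ω₂, ω₅ }  = { ω₂, ω₅ } ∪ { ω₁ }
  { ω₁, ω₃, ω₅ }  = { ω₅ } ∪ { ω₁, ω₃ }
  { ω₂, ω₃, ω₄ }  = { ω₂, ω₃ } ∪ { ω₄ }
  |family| = 32
Round 5: closed — nothing new.

σ(𝒞) = { ∅, { ω₁ }, { ω₂ }, { ω₃ }, { ω₄ }, { ω₅ }, { ω₁, ω₂ }, { ω₁, ω₃ }, { ω₁, ω₄ }, { ω₁, ω₅ }, { ω₂, ω₃ }, { ω₂, ω₄ }, { ω₂, ω₅ }, { ω₃, ω₄ }, { ω₃, ω₅ }, { ω₄, ω₅ }, { ω₁, ω₂, ω₃ }, { ω₁, ω₂, ω₄ }, { ω₁, ω₂, ω₅ }, { ω₁, ω₃, ω₄ }, { ω₁, ω₃, ω₅ }, { ω₁, ω₄, ω₅ }, { ω₂, ω₃, ω₄ }, { ω₂, ω₃, ω₅ }, { ω₂, ω₄, ω₅ }, { ω₃, ω₄, ω₅ }, { ω₁, ω₂, ω₃, ω₄ }, { ω₁, ω₂, ω₃, ω₅ }, { ω₁, ω₂, ω₄, ω₅ }, { ω₁, ω₃, ω₄, ω₅ }, { ω₂, ω₃, ω₄, ω₅ }, X }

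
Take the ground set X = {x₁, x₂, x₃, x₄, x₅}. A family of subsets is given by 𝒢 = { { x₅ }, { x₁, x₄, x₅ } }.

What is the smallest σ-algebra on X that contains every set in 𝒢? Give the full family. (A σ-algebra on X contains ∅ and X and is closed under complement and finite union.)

Answer: σ(𝒢) = { ∅, { x₅ }, { x₁, x₄ }, { x₂, x₃ }, { x₁, x₄, x₅ }, { x₂, x₃, x₅ }, { x₁, x₂, x₃, x₄ }, X }

Check:
Start: 𝒢 ∪ {∅, X} = { ∅, { x₅ }, { x₁, x₄, x₅ }, X }.
Iteration 1: 2 new —
  { x₂, x₃ }  = complement { x₁, x₄, x₅ }
  { x₁, x₂, x₃, x₄ }  = complement { x₅ }
  (now 6)
Iteration 2. New:
  { x₂, x₃, x₅ }  = { x₂, x₃ } ∪ { x₅ }
  (now 7)
Iteration 3: +1 →
  { x₁, x₄ }  = complement { x₂, x₃, x₅ }
  (now 8)
Iteration 4: already closed under ᶜ and ∪.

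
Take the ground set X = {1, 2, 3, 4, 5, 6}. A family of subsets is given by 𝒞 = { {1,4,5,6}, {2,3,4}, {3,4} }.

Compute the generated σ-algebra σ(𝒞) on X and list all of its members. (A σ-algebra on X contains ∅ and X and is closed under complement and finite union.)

|σ(𝒞)| = 16.  σ(𝒞) = { {}, {2}, {3}, {4}, {2,3}, {2,4}, {3,4}, {1,5,6}, {2,3,4}, {1,2,5,6}, {1,3,5,6}, {1,4,5,6}, {1,2,3,5,6}, {1,2,4,5,6}, {1,3,4,5,6}, X }

Derivation:
Take S₀ = 𝒞 ∪ {∅, X} = { {}, {3,4}, {2,3,4}, {1,4,5,6}, X }.
Step 1: 4 new —
  {2,3}  = ᶜ of {1,4,5,6}
  {1,5,6}  = ᶜ of {2,3,4}
  {1,2,5,6}  = ᶜ of {3,4}
  {1,3,4,5,6}  = {3,4} ∪ {1,4,5,6}
  (now 9)
Step 2. New:
  {2}  = ᶜ of {1,3,4,5,6}
  {1,2,3,5,6}  = {2,3} ∪ {1,5,6}
  {1,2,4,5,6}  = {1,4,5,6} ∪ {1,2,5,6}
  (now 12)
Step 3: +2 →
  {3}  = ᶜ of {1,2,4,5,6}
  {4}  = ᶜ of {1,2,3,5,6}
  (now 14)
Step 4 (2 new):
  {2,4}  = {2} ∪ {4}
  {1,3,5,6}  = {3} ∪ {1,5,6}
  (now 16)
Step 5: already closed under ᶜ and ∪.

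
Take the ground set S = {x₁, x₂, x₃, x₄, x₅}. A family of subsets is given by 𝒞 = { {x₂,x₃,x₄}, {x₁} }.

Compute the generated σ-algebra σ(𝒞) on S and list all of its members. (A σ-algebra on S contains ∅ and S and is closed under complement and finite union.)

Start: 𝒞 ∪ {∅, S} = { ∅, {x₁}, {x₂,x₃,x₄}, S }.
Iteration 1 adds 3:
  {x₁,x₅}  = {x₂,x₃,x₄}ᶜ
  {x₁,x₂,x₃,x₄}  = {x₂,x₃,x₄} ∪ {x₁}
  {x₂,x₃,x₄,x₅}  = {x₁}ᶜ
  (now 7)
Iteration 2: +1 →
  {x₅}  = {x₁,x₂,x₃,x₄}ᶜ
  (now 8)
Iteration 3 adds nothing — fixpoint reached.

|σ(𝒞)| = 8.  σ(𝒞) = { ∅, {x₁}, {x₅}, {x₁,x₅}, {x₂,x₃,x₄}, {x₁,x₂,x₃,x₄}, {x₂,x₃,x₄,x₅}, S }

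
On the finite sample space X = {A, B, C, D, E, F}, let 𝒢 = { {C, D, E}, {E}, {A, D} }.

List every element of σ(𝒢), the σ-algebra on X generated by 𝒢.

Take S₀ = 𝒢 ∪ {∅, X} = { {}, {E}, {A, D}, {C, D, E}, X }.
Round 1: 5 new —
  {A, B, F}  = {C, D, E}ᶜ
  {A, D, E}  = {A, D} ∪ {E}
  {A, C, D, E}  = {C, D, E} ∪ {A, D}
  {B, C, E, F}  = {A, D}ᶜ
  {A, B, C, D, F}  = {E}ᶜ
  |family| = 10
Round 2: +7 →
  {B, F}  = {A, C, D, E}ᶜ
  {B, C, F}  = {A, D, E}ᶜ
  {A, B, D, F}  = {A, D} ∪ {A, B, F}
  {A, B, E, F}  = {E} ∪ {A, B, F}
  {A, B, C, E, F}  = {A, B, F} ∪ {B, C, E, F}
  {A, B, D, E, F}  = {A, D, E} ∪ {A, B, F}
  {B, C, D, E, F}  = {C, D, E} ∪ {B, C, E, F}
  |family| = 17
Round 3. New:
  {A}  = {B, C, D, E, F}ᶜ
  {C}  = {A, B, D, E, F}ᶜ
  {D}  = {A, B, C, E, F}ᶜ
  {C, D}  = {A, B, E, F}ᶜ
  {C, E}  = {A, B, D, F}ᶜ
  {B, E, F}  = {B, F} ∪ {E}
  {A, B, C, F}  = {B, C, F} ∪ {A, B, F}
  |family| = 24
Round 4. New:
  {A, C}  = {A} ∪ {C}
  {A, E}  = {A} ∪ {E}
  {D, E}  = {A, B, C, F}ᶜ
  {A, C, D}  = {B, E, F}ᶜ
  {A, C, E}  = {A} ∪ {C, E}
  {B, D, F}  = {B, F} ∪ {D}
  {B, C, D, F}  = {C, D} ∪ {B, C, F}
  {B, D, E, F}  = {B, E, F} ∪ {D}
  |family| = 32
After Round 5 the family is unchanged; done.

σ(𝒢) = { {}, {A}, {C}, {D}, {E}, {A, C}, {A, D}, {A, E}, {B, F}, {C, D}, {C, E}, {D, E}, {A, B, F}, {A, C, D}, {A, C, E}, {A, D, E}, {B, C, F}, {B, D, F}, {B, E, F}, {C, D, E}, {A, B, C, F}, {A, B, D, F}, {A, B, E, F}, {A, C, D, E}, {B, C, D, F}, {B, C, E, F}, {B, D, E, F}, {A, B, C, D, F}, {A, B, C, E, F}, {A, B, D, E, F}, {B, C, D, E, F}, X }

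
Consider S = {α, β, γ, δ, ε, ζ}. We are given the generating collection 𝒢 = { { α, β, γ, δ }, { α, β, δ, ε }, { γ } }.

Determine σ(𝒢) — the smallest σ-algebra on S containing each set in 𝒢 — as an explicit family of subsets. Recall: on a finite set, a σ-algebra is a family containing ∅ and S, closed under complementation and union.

σ(𝒢) = { ∅, { γ }, { ε }, { ζ }, { γ, ε }, { γ, ζ }, { ε, ζ }, { α, β, δ }, { γ, ε, ζ }, { α, β, γ, δ }, { α, β, δ, ε }, { α, β, δ, ζ }, { α, β, γ, δ, ε }, { α, β, γ, δ, ζ }, { α, β, δ, ε, ζ }, S }

Trace:
Take S₀ = 𝒢 ∪ {∅, S} = { ∅, { γ }, { α, β, γ, δ }, { α, β, δ, ε }, S }.
Pass 1 adds 4:
  { γ, ζ }  = S∖{ α, β, δ, ε }
  { ε, ζ }  = S∖{ α, β, γ, δ }
  { α, β, γ, δ, ε }  = { γ } ∪ { α, β, δ, ε }
  { α, β, δ, ε, ζ }  = S∖{ γ }
Pass 2. New:
  { ζ }  = S∖{ α, β, γ, δ, ε }
  { γ, ε, ζ }  = { ε, ζ } ∪ { γ }
  { α, β, γ, δ, ζ }  = { γ, ζ } ∪ { α, β, γ, δ }
Pass 3: +2 →
  { ε }  = S∖{ α, β, γ, δ, ζ }
  { α, β, δ }  = S∖{ γ, ε, ζ }
Pass 4: +2 →
  { γ, ε }  = { γ } ∪ { ε }
  { α, β, δ, ζ }  = { α, β, δ } ∪ { ζ }
Pass 5 adds nothing — fixpoint reached.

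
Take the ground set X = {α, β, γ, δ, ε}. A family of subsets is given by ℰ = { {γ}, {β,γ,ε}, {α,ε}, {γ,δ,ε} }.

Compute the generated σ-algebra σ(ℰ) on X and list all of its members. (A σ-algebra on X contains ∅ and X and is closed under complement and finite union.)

σ(ℰ) = { {}, {α}, {β}, {γ}, {δ}, {ε}, {α,β}, {α,γ}, {α,δ}, {α,ε}, {β,γ}, {β,δ}, {β,ε}, {γ,δ}, {γ,ε}, {δ,ε}, {α,β,γ}, {α,β,δ}, {α,β,ε}, {α,γ,δ}, {α,γ,ε}, {α,δ,ε}, {β,γ,δ}, {β,γ,ε}, {β,δ,ε}, {γ,δ,ε}, {α,β,γ,δ}, {α,β,γ,ε}, {α,β,δ,ε}, {α,γ,δ,ε}, {β,γ,δ,ε}, X }

Derivation:
Begin from { {}, {γ}, {α,ε}, {β,γ,ε}, {γ,δ,ε}, X } (that is, ℰ plus ∅ and X).
Pass 1: +8 →
  {α,β}  = ᶜ of {γ,δ,ε}
  {α,δ}  = ᶜ of {β,γ,ε}
  {α,γ,ε}  = {γ} ∪ {α,ε}
  {β,γ,δ}  = ᶜ of {α,ε}
  {α,β,γ,ε}  = {β,γ,ε} ∪ {α,ε}
  {α,β,δ,ε}  = ᶜ of {γ}
  {α,γ,δ,ε}  = {γ,δ,ε} ∪ {α,ε}
  {β,γ,δ,ε}  = {γ,δ,ε} ∪ {β,γ,ε}
  |family| = 14
Pass 2. New:
  {α}  = ᶜ of {β,γ,δ,ε}
  {β}  = ᶜ of {α,γ,δ,ε}
  {δ}  = ᶜ of {α,β,γ,ε}
  {β,δ}  = ᶜ of {α,γ,ε}
  {α,β,γ}  = {α,β} ∪ {γ}
  {α,β,δ}  = {α,β} ∪ {α,δ}
  {α,β,ε}  = {α,β} ∪ {α,ε}
  {α,γ,δ}  = {γ} ∪ {α,δ}
  {α,δ,ε}  = {α,δ} ∪ {α,ε}
  {α,β,γ,δ}  = {β,γ,δ} ∪ {α,β}
  |family| = 24
Pass 3 (7 new):
  {ε}  = ᶜ of {α,β,γ,δ}
  {α,γ}  = {γ} ∪ {α}
  {β,γ}  = ᶜ of {α,δ,ε}
  {β,ε}  = ᶜ of {α,γ,δ}
  {γ,δ}  = ᶜ of {α,β,ε}
  {γ,ε}  = ᶜ of {α,β,δ}
  {δ,ε}  = ᶜ of {α,β,γ}
  |family| = 31
Pass 4: +1 →
  {β,δ,ε}  = ᶜ of {α,γ}
  |family| = 32
Pass 5 adds nothing — fixpoint reached.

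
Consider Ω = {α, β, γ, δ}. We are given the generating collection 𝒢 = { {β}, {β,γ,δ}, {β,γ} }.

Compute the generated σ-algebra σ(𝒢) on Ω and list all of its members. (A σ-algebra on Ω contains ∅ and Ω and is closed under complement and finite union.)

σ(𝒢) = { {}, {α}, {β}, {γ}, {δ}, {α,β}, {α,γ}, {α,δ}, {β,γ}, {β,δ}, {γ,δ}, {α,β,γ}, {α,β,δ}, {α,γ,δ}, {β,γ,δ}, Ω }

Working:
Begin from { {}, {β}, {β,γ}, {β,γ,δ}, Ω } (that is, 𝒢 plus ∅ and Ω).
Step 1. New:
  {α}  = ᶜ of {β,γ,δ}
  {α,δ}  = ᶜ of {β,γ}
  {α,γ,δ}  = ᶜ of {β}
  |family| = 8
Step 2. New:
  {α,β}  = {β} ∪ {α}
  {α,β,γ}  = {β,γ} ∪ {α}
  {α,β,δ}  = {β} ∪ {α,δ}
  |family| = 11
Step 3: +3 →
  {γ}  = ᶜ of {α,β,δ}
  {δ}  = ᶜ of {α,β,γ}
  {γ,δ}  = ᶜ of {α,β}
  |family| = 14
Step 4 (2 new):
  {α,γ}  = {γ} ∪ {α}
  {β,δ}  = {δ} ∪ {β}
  |family| = 16
Step 5: stable.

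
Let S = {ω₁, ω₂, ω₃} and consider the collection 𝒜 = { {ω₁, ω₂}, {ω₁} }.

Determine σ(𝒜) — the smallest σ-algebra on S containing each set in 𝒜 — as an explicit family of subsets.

Begin from { {}, {ω₁}, {ω₁, ω₂}, S } (that is, 𝒜 plus ∅ and S).
Pass 1: +2 →
  {ω₃}  = {ω₁, ω₂}ᶜ
  {ω₂, ω₃}  = {ω₁}ᶜ
  [6 total]
Pass 2. New:
  {ω₁, ω₃}  = {ω₃} ∪ {ω₁}
  [7 total]
Pass 3 adds 1:
  {ω₂}  = {ω₁, ω₃}ᶜ
  [8 total]
Pass 4 adds nothing — fixpoint reached.

|σ(𝒜)| = 8.  σ(𝒜) = { {}, {ω₁}, {ω₂}, {ω₃}, {ω₁, ω₂}, {ω₁, ω₃}, {ω₂, ω₃}, S }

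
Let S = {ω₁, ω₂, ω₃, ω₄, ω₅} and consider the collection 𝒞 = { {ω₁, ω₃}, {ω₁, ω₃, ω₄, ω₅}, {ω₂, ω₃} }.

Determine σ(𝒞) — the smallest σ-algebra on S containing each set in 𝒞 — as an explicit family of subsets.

Answer: σ(𝒞) = { {}, {ω₁}, {ω₂}, {ω₃}, {ω₁, ω₂}, {ω₁, ω₃}, {ω₂, ω₃}, {ω₄, ω₅}, {ω₁, ω₂, ω₃}, {ω₁, ω₄, ω₅}, {ω₂, ω₄, ω₅}, {ω₃, ω₄, ω₅}, {ω₁, ω₂, ω₄, ω₅}, {ω₁, ω₃, ω₄, ω₅}, {ω₂, ω₃, ω₄, ω₅}, S }

Trace:
Start: 𝒞 ∪ {∅, S} = { {}, {ω₁, ω₃}, {ω₂, ω₃}, {ω₁, ω₃, ω₄, ω₅}, S }.
Iteration 1. New:
  {ω₂}  = S∖{ω₁, ω₃, ω₄, ω₅}
  {ω₁, ω₂, ω₃}  = {ω₂, ω₃} ∪ {ω₁, ω₃}
  {ω₁, ω₄, ω₅}  = S∖{ω₂, ω₃}
  {ω₂, ω₄, ω₅}  = S∖{ω₁, ω₃}
Iteration 2: 3 new —
  {ω₄, ω₅}  = S∖{ω₁, ω₂, ω₃}
  {ω₁, ω₂, ω₄, ω₅}  = {ω₁, ω₄, ω₅} ∪ {ω₂}
  {ω₂, ω₃, ω₄, ω₅}  = {ω₂, ω₃} ∪ {ω₂, ω₄, ω₅}
Iteration 3. New:
  {ω₁}  = S∖{ω₂, ω₃, ω₄, ω₅}
  {ω₃}  = S∖{ω₁, ω₂, ω₄, ω₅}
Iteration 4: +2 →
  {ω₁, ω₂}  = {ω₂} ∪ {ω₁}
  {ω₃, ω₄, ω₅}  = {ω₄, ω₅} ∪ {ω₃}
After Iteration 5 the family is unchanged; done.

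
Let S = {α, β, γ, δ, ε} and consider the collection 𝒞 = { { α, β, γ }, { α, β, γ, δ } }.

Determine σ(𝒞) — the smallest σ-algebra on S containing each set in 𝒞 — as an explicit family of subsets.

Seed the family with 𝒞 together with ∅ and S: { ∅, { α, β, γ }, { α, β, γ, δ }, S }.
Step 1: +2 →
  { ε }  = complement { α, β, γ, δ }
  { δ, ε }  = complement { α, β, γ }
  — 6 sets.
Step 2 (1 new):
  { α, β, γ, ε }  = { α, β, γ } ∪ { ε }
  — 7 sets.
Step 3: 1 new —
  { δ }  = complement { α, β, γ, ε }
  — 8 sets.
Step 4 adds nothing — fixpoint reached.

Hence σ(𝒞) has 8 members: { ∅, { δ }, { ε }, { δ, ε }, { α, β, γ }, { α, β, γ, δ }, { α, β, γ, ε }, S }.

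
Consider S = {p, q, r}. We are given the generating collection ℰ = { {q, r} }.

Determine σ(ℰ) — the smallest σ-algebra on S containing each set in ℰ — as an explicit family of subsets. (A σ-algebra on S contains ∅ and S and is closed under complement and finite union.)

σ(ℰ) (4 sets): { {}, {p}, {q, r}, S }

Check:
Seed the family with ℰ together with ∅ and S: { {}, {q, r}, S }.
Iteration 1: 1 new —
  {p}  = {q, r}ᶜ
After Iteration 2 the family is unchanged; done.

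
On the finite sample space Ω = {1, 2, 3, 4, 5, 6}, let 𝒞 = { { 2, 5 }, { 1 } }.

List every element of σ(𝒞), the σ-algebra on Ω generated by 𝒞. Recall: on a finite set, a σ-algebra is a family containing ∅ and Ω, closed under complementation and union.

|σ(𝒞)| = 8.  σ(𝒞) = { {  }, { 1 }, { 2, 5 }, { 1, 2, 5 }, { 3, 4, 6 }, { 1, 3, 4, 6 }, { 2, 3, 4, 5, 6 }, Ω }

Derivation:
Start: 𝒞 ∪ {∅, Ω} = { {  }, { 1 }, { 2, 5 }, Ω }.
Step 1: 3 new —
  { 1, 2, 5 }  = { 2, 5 } ∪ { 1 }
  { 1, 3, 4, 6 }  = complement { 2, 5 }
  { 2, 3, 4, 5, 6 }  = complement { 1 }
  |family| = 7
Step 2 (1 new):
  { 3, 4, 6 }  = complement { 1, 2, 5 }
  |family| = 8
Step 3: no new sets; the family is a σ-algebra.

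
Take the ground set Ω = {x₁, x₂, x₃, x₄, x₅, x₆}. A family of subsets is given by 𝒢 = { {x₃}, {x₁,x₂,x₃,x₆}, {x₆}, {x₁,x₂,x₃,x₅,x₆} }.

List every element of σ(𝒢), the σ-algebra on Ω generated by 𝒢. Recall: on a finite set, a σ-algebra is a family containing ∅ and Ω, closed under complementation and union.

Start: 𝒢 ∪ {∅, Ω} = { {}, {x₃}, {x₆}, {x₁,x₂,x₃,x₆}, {x₁,x₂,x₃,x₅,x₆}, Ω }.
Iteration 1. New:
  {x₄}  = complement {x₁,x₂,x₃,x₅,x₆}
  {x₃,x₆}  = {x₃} ∪ {x₆}
  {x₄,x₅}  = complement {x₁,x₂,x₃,x₆}
  {x₁,x₂,x₃,x₄,x₅}  = complement {x₆}
  {x₁,x₂,x₄,x₅,x₆}  = complement {x₃}
  — 11 sets.
Iteration 2 adds 8:
  {x₃,x₄}  = {x₃} ∪ {x₄}
  {x₄,x₆}  = {x₆} ∪ {x₄}
  {x₃,x₄,x₅}  = {x₄,x₅} ∪ {x₃}
  {x₃,x₄,x₆}  = {x₃,x₆} ∪ {x₄}
  {x₄,x₅,x₆}  = {x₆} ∪ {x₄,x₅}
  {x₁,x₂,x₄,x₅}  = complement {x₃,x₆}
  {x₃,x₄,x₅,x₆}  = {x₄,x₅} ∪ {x₃,x₆}
  {x₁,x₂,x₃,x₄,x₆}  = {x₁,x₂,x₃,x₆} ∪ {x₄}
  — 19 sets.
Iteration 3 adds 7:
  {x₅}  = complement {x₁,x₂,x₃,x₄,x₆}
  {x₁,x₂}  = complement {x₃,x₄,x₅,x₆}
  {x₁,x₂,x₃}  = complement {x₄,x₅,x₆}
  {x₁,x₂,x₅}  = complement {x₃,x₄,x₆}
  {x₁,x₂,x₆}  = complement {x₃,x₄,x₅}
  {x₁,x₂,x₃,x₅}  = complement {x₄,x₆}
  {x₁,x₂,x₅,x₆}  = complement {x₃,x₄}
  — 26 sets.
Iteration 4: +6 →
  {x₃,x₅}  = {x₅} ∪ {x₃}
  {x₅,x₆}  = {x₆} ∪ {x₅}
  {x₁,x₂,x₄}  = {x₁,x₂} ∪ {x₄}
  {x₃,x₅,x₆}  = {x₅} ∪ {x₃,x₆}
  {x₁,x₂,x₃,x₄}  = {x₃,x₄} ∪ {x₁,x₂,x₃}
  {x₁,x₂,x₄,x₆}  = {x₁,x₂} ∪ {x₄,x₆}
  — 32 sets.
After Iteration 5 the family is unchanged; done.

σ(𝒢) = { {}, {x₃}, {x₄}, {x₅}, {x₆}, {x₁,x₂}, {x₃,x₄}, {x₃,x₅}, {x₃,x₆}, {x₄,x₅}, {x₄,x₆}, {x₅,x₆}, {x₁,x₂,x₃}, {x₁,x₂,x₄}, {x₁,x₂,x₅}, {x₁,x₂,x₆}, {x₃,x₄,x₅}, {x₃,x₄,x₆}, {x₃,x₅,x₆}, {x₄,x₅,x₆}, {x₁,x₂,x₃,x₄}, {x₁,x₂,x₃,x₅}, {x₁,x₂,x₃,x₆}, {x₁,x₂,x₄,x₅}, {x₁,x₂,x₄,x₆}, {x₁,x₂,x₅,x₆}, {x₃,x₄,x₅,x₆}, {x₁,x₂,x₃,x₄,x₅}, {x₁,x₂,x₃,x₄,x₆}, {x₁,x₂,x₃,x₅,x₆}, {x₁,x₂,x₄,x₅,x₆}, Ω }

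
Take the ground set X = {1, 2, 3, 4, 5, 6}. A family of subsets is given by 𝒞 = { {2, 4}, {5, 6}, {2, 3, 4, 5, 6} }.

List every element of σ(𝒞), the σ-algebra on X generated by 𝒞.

Begin from { ∅, {2, 4}, {5, 6}, {2, 3, 4, 5, 6}, X } (that is, 𝒞 plus ∅ and X).
Pass 1: +4 →
  {1}  = ᶜ of {2, 3, 4, 5, 6}
  {1, 2, 3, 4}  = ᶜ of {5, 6}
  {1, 3, 5, 6}  = ᶜ of {2, 4}
  {2, 4, 5, 6}  = {5, 6} ∪ {2, 4}
  |family| = 9
Pass 2: 4 new —
  {1, 3}  = ᶜ of {2, 4, 5, 6}
  {1, 2, 4}  = {2, 4} ∪ {1}
  {1, 5, 6}  = {5, 6} ∪ {1}
  {1, 2, 4, 5, 6}  = {2, 4, 5, 6} ∪ {1}
  |family| = 13
Pass 3 (3 new):
  {3}  = ᶜ of {1, 2, 4, 5, 6}
  {2, 3, 4}  = ᶜ of {1, 5, 6}
  {3, 5, 6}  = ᶜ of {1, 2, 4}
  |family| = 16
Pass 4: already closed under ᶜ and ∪.

σ(𝒞) = { ∅, {1}, {3}, {1, 3}, {2, 4}, {5, 6}, {1, 2, 4}, {1, 5, 6}, {2, 3, 4}, {3, 5, 6}, {1, 2, 3, 4}, {1, 3, 5, 6}, {2, 4, 5, 6}, {1, 2, 4, 5, 6}, {2, 3, 4, 5, 6}, X }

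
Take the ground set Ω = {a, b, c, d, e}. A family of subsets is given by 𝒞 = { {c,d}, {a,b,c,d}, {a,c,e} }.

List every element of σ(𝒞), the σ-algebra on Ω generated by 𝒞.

Initial family (5 sets): { {}, {c,d}, {a,c,e}, {a,b,c,d}, Ω }.
Round 1 adds 4:
  {e}  = complement {a,b,c,d}
  {b,d}  = complement {a,c,e}
  {a,b,e}  = complement {c,d}
  {a,c,d,e}  = {c,d} ∪ {a,c,e}
  |family| = 9
Round 2. New:
  {b}  = complement {a,c,d,e}
  {b,c,d}  = {c,d} ∪ {b,d}
  {b,d,e}  = {e} ∪ {b,d}
  {c,d,e}  = {c,d} ∪ {e}
  {a,b,c,e}  = {a,c,e} ∪ {a,b,e}
  {a,b,d,e}  = {a,b,e} ∪ {b,d}
  |family| = 15
Round 3: +7 →
  {c}  = complement {a,b,d,e}
  {d}  = complement {a,b,c,e}
  {a,b}  = complement {c,d,e}
  {a,c}  = complement {b,d,e}
  {a,e}  = complement {b,c,d}
  {b,e}  = {b} ∪ {e}
  {b,c,d,e}  = {c,d,e} ∪ {b,c,d}
  |family| = 22
Round 4: 9 new —
  {a}  = complement {b,c,d,e}
  {b,c}  = {b} ∪ {c}
  {c,e}  = {e} ∪ {c}
  {d,e}  = {e} ∪ {d}
  {a,b,c}  = {b} ∪ {a,c}
  {a,b,d}  = {b,d} ∪ {a,b}
  {a,c,d}  = complement {b,e}
  {a,d,e}  = {a,e} ∪ {d}
  {b,c,e}  = {b,e} ∪ {c}
  |family| = 31
Round 5 adds 1:
  {a,d}  = complement {b,c,e}
  |family| = 32
Round 6 adds nothing — fixpoint reached.

|σ(𝒞)| = 32.  σ(𝒞) = { {}, {a}, {b}, {c}, {d}, {e}, {a,b}, {a,c}, {a,d}, {a,e}, {b,c}, {b,d}, {b,e}, {c,d}, {c,e}, {d,e}, {a,b,c}, {a,b,d}, {a,b,e}, {a,c,d}, {a,c,e}, {a,d,e}, {b,c,d}, {b,c,e}, {b,d,e}, {c,d,e}, {a,b,c,d}, {a,b,c,e}, {a,b,d,e}, {a,c,d,e}, {b,c,d,e}, Ω }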